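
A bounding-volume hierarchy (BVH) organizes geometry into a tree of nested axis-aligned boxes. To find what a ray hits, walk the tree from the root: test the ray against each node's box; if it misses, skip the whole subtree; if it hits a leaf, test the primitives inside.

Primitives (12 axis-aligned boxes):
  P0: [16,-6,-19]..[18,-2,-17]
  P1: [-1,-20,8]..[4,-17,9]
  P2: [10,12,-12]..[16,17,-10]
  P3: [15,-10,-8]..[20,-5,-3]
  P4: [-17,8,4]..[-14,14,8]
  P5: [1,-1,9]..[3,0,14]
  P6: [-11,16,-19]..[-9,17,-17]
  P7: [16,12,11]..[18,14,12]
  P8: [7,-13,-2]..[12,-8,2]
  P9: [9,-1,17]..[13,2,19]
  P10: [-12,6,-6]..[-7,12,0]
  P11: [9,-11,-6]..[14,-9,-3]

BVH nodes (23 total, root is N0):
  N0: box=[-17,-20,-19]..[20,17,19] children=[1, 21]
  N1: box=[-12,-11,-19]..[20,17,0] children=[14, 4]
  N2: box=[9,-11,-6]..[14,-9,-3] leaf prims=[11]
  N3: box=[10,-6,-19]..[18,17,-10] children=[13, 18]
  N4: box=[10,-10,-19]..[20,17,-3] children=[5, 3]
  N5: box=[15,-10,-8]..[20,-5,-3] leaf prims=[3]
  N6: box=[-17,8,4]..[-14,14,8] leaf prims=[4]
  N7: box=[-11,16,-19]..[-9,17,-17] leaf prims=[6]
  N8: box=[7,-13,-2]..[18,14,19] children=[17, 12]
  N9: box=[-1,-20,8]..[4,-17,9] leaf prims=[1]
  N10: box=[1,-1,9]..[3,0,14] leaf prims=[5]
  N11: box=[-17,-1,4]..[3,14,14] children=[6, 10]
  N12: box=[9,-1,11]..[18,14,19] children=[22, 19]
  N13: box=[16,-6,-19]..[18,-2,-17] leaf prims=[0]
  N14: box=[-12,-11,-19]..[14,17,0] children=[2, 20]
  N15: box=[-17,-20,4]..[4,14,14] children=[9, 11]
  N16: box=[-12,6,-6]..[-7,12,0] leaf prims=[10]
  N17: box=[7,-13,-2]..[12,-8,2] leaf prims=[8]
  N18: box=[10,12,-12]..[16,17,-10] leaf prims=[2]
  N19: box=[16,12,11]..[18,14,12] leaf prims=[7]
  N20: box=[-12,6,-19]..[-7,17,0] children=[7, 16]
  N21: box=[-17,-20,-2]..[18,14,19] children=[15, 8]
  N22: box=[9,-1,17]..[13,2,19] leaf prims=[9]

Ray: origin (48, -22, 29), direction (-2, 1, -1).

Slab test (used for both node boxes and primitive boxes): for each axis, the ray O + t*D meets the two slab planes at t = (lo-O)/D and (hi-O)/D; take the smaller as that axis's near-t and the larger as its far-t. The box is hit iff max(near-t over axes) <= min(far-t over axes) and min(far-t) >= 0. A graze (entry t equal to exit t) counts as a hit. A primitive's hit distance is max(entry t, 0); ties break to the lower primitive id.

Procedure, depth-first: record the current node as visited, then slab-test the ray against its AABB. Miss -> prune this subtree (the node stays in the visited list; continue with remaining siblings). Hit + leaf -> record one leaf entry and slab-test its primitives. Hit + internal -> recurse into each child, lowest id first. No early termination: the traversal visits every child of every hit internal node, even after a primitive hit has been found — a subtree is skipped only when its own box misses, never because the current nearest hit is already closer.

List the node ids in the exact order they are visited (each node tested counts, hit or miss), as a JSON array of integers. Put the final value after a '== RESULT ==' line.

Traverse from the root:
N0 x:[14,65/2] y:[2,39] z:[10,48] -> hit [14,65/2], descend [1, 21]
  N1 x:[14,30] y:[11,39] z:[29,48] -> hit [29,30], descend [4, 14]
    N4 x:[14,19] y:[12,39] z:[32,48] -> miss, prune
    N14 x:[17,30] y:[11,39] z:[29,48] -> hit [29,30], descend [2, 20]
      N2 x:[17,39/2] y:[11,13] z:[32,35] -> miss, prune
      N20 x:[55/2,30] y:[28,39] z:[29,48] -> hit [29,30], descend [7, 16]
        N7 x:[57/2,59/2] y:[38,39] z:[46,48] -> miss, prune
        N16 x:[55/2,30] y:[28,34] z:[29,35] -> hit [29,30] leaf, test {P10@t=29}
  N21 x:[15,65/2] y:[2,36] z:[10,31] -> hit [15,31], descend [8, 15]
    N8 x:[15,41/2] y:[9,36] z:[10,31] -> hit [15,41/2], descend [12, 17]
      N12 x:[15,39/2] y:[21,36] z:[10,18] -> miss, prune
      N17 x:[18,41/2] y:[9,14] z:[27,31] -> miss, prune
    N15 x:[22,65/2] y:[2,36] z:[15,25] -> hit [22,25], descend [9, 11]
      N9 x:[22,49/2] y:[2,5] z:[20,21] -> miss, prune
      N11 x:[45/2,65/2] y:[21,36] z:[15,25] -> hit [45/2,25], descend [6, 10]
        N6 x:[31,65/2] y:[30,36] z:[21,25] -> miss, prune
        N10 x:[45/2,47/2] y:[21,22] z:[15,20] -> miss, prune

Summary -> nodes [0, 1, 4, 14, 2, 20, 7, 16, 21, 8, 12, 17, 15, 9, 11, 6, 10]; box-tests=17; leaf-entries=1; first=P10

== RESULT ==
[0, 1, 4, 14, 2, 20, 7, 16, 21, 8, 12, 17, 15, 9, 11, 6, 10]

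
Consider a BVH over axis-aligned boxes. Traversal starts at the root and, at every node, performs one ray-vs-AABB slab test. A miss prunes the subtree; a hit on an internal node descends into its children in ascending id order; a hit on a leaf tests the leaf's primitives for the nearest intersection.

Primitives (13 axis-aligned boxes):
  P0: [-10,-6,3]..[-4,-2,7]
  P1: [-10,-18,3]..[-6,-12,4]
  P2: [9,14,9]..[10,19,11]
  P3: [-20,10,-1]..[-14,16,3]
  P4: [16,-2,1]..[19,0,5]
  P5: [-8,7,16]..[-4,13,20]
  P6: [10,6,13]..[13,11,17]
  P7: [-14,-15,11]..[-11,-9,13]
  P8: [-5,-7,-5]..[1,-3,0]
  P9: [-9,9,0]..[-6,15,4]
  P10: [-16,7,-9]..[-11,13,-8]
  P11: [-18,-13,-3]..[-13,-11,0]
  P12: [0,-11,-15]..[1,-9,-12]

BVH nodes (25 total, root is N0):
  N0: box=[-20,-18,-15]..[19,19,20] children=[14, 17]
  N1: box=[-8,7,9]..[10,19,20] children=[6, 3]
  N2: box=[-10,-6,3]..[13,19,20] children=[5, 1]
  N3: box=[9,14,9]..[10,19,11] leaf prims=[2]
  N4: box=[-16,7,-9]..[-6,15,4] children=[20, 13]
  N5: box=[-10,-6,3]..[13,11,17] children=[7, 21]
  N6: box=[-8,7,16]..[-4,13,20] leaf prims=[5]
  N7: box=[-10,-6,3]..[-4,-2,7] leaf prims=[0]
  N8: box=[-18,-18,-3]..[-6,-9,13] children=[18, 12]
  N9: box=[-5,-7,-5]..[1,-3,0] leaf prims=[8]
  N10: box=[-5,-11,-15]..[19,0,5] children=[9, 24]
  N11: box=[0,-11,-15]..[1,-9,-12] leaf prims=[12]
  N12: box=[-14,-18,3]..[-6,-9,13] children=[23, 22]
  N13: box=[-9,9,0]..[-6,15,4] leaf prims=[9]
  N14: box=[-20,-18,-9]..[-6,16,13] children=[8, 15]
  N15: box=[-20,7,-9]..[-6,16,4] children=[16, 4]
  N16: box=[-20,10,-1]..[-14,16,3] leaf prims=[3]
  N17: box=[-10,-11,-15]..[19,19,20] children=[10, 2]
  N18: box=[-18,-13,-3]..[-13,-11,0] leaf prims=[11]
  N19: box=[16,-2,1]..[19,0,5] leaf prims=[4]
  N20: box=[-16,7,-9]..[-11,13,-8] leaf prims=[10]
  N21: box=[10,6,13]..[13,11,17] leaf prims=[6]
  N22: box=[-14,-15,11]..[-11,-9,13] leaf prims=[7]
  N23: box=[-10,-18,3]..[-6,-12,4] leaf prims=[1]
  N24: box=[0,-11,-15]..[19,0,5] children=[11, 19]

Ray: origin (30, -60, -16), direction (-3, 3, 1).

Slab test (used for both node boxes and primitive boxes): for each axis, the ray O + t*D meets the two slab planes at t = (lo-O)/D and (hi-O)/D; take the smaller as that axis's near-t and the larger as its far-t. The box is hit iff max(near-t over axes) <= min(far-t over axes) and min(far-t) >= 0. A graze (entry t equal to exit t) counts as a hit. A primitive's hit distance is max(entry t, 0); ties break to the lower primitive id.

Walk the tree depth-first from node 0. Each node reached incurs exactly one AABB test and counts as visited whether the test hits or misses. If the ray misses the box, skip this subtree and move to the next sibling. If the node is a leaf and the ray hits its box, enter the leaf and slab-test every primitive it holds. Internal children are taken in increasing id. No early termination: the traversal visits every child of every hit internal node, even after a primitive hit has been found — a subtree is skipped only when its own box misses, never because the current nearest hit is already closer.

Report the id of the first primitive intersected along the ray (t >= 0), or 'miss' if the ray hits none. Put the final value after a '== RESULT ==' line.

Traverse from the root:
N0 x:[11/3,50/3] y:[14,79/3] z:[1,36] -> hit [14,50/3], descend [14, 17]
  N14 x:[12,50/3] y:[14,76/3] z:[7,29] -> hit [14,50/3], descend [8, 15]
    N8 x:[12,16] y:[14,17] z:[13,29] -> hit [14,16], descend [12, 18]
      N12 x:[12,44/3] y:[14,17] z:[19,29] -> miss, prune
      N18 x:[43/3,16] y:[47/3,49/3] z:[13,16] -> hit [47/3,16] leaf, test {P11@t=47/3}
    N15 x:[12,50/3] y:[67/3,76/3] z:[7,20] -> miss, prune
  N17 x:[11/3,40/3] y:[49/3,79/3] z:[1,36] -> miss, prune

7 AABB tests over nodes [0, 14, 8, 12, 18, 15, 17]; 1 leaf entered; closest P11.

== RESULT ==
11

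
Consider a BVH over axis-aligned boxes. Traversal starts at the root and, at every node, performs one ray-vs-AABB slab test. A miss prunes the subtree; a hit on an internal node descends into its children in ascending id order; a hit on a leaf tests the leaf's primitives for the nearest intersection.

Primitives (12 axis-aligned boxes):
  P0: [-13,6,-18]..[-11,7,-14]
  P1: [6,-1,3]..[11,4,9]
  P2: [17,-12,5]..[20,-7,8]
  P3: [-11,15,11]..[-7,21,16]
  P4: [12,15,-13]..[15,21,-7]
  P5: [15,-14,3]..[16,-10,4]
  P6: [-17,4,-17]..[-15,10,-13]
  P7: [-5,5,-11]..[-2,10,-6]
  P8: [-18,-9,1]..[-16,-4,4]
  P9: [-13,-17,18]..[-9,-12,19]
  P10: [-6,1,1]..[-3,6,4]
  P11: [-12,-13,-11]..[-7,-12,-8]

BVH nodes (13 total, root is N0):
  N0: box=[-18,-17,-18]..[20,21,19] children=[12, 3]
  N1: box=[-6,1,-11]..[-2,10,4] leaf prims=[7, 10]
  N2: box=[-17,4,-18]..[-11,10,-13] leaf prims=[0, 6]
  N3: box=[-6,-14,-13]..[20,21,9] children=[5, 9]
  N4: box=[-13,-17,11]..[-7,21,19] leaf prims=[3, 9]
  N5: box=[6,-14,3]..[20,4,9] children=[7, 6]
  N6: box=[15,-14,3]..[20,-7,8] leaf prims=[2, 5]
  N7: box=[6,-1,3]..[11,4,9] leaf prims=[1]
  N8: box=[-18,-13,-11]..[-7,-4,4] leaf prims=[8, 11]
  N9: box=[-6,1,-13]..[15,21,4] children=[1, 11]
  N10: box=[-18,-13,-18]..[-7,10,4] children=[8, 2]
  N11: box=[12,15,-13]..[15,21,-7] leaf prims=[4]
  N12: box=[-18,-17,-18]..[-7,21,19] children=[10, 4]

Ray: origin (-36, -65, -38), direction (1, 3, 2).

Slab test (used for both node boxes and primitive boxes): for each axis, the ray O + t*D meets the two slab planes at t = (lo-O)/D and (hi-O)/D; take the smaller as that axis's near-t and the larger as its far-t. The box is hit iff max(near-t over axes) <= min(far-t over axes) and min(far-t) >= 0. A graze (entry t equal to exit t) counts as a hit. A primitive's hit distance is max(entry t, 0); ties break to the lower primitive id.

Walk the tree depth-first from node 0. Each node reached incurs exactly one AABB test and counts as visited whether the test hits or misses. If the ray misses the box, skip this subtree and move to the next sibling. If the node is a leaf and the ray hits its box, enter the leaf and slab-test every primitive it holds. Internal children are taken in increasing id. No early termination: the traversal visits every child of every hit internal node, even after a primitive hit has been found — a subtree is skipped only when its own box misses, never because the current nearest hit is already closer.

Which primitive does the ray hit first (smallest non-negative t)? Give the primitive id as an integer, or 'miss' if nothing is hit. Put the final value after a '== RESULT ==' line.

Traverse from the root:
N0 x:[18,56] y:[16,86/3] z:[10,57/2] -> hit [18,57/2], descend [3, 12]
  N3 x:[30,56] y:[17,86/3] z:[25/2,47/2] -> miss, prune
  N12 x:[18,29] y:[16,86/3] z:[10,57/2] -> hit [18,57/2], descend [4, 10]
    N4 x:[23,29] y:[16,86/3] z:[49/2,57/2] -> hit [49/2,57/2] leaf, test {P3@t=80/3, P9(miss)}
    N10 x:[18,29] y:[52/3,25] z:[10,21] -> hit [18,21], descend [2, 8]
      N2 x:[19,25] y:[23,25] z:[10,25/2] -> miss, prune
      N8 x:[18,29] y:[52/3,61/3] z:[27/2,21] -> hit [18,61/3] leaf, test {P8@t=39/2, P11(miss)}

7 AABB tests over nodes [0, 3, 12, 4, 10, 2, 8]; 2 leaves entered; closest P8.

== RESULT ==
8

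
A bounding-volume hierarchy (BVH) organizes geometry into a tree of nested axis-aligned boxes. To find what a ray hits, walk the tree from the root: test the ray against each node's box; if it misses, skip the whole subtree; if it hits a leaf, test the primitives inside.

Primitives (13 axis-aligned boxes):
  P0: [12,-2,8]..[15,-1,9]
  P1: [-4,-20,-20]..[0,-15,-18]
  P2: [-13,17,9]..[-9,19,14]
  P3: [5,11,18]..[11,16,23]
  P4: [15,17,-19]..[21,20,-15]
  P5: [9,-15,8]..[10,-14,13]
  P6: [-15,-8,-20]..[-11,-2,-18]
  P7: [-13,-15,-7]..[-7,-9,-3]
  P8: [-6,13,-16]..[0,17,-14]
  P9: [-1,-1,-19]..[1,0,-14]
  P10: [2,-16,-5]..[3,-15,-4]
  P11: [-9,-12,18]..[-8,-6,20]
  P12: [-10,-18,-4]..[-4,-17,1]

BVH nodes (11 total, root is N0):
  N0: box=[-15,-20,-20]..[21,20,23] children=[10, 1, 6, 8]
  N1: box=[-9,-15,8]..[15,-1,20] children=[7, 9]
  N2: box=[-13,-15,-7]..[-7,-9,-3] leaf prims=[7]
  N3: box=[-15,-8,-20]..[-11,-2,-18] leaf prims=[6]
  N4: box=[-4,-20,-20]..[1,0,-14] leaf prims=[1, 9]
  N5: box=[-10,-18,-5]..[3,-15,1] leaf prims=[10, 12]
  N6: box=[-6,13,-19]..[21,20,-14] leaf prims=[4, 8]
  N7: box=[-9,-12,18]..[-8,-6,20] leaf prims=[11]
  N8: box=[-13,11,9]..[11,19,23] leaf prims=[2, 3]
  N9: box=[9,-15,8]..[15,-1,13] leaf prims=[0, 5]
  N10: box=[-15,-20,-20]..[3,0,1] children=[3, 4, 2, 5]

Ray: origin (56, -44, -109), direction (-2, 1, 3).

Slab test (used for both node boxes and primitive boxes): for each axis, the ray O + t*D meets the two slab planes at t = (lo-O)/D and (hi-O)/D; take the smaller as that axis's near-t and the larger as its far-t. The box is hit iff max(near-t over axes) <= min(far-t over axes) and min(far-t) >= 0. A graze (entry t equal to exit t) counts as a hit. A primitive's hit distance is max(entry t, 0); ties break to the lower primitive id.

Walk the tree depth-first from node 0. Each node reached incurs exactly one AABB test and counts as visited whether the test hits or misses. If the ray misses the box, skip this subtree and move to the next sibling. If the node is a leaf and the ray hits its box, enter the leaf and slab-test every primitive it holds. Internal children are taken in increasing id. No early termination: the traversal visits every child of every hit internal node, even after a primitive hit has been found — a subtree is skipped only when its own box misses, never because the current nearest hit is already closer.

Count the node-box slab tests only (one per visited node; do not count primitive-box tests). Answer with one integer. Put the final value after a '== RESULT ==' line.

Trace the traversal:
N0 x:[35/2,71/2] y:[24,64] z:[89/3,44] -> hit [89/3,71/2], descend [1, 6, 8, 10]
  N1 x:[41/2,65/2] y:[29,43] z:[39,43] -> miss, prune
  N6 x:[35/2,31] y:[57,64] z:[30,95/3] -> miss, prune
  N8 x:[45/2,69/2] y:[55,63] z:[118/3,44] -> miss, prune
  N10 x:[53/2,71/2] y:[24,44] z:[89/3,110/3] -> hit [89/3,71/2], descend [2, 3, 4, 5]
    N2 x:[63/2,69/2] y:[29,35] z:[34,106/3] -> hit [34,69/2] leaf, test {P7@t=34}
    N3 x:[67/2,71/2] y:[36,42] z:[89/3,91/3] -> miss, prune
    N4 x:[55/2,30] y:[24,44] z:[89/3,95/3] -> hit [89/3,30] leaf, test {P1(miss), P9(miss)}
    N5 x:[53/2,33] y:[26,29] z:[104/3,110/3] -> miss, prune

Summary -> nodes [0, 1, 6, 8, 10, 2, 3, 4, 5]; box-tests=9; leaf-entries=2; first=P7

== RESULT ==
9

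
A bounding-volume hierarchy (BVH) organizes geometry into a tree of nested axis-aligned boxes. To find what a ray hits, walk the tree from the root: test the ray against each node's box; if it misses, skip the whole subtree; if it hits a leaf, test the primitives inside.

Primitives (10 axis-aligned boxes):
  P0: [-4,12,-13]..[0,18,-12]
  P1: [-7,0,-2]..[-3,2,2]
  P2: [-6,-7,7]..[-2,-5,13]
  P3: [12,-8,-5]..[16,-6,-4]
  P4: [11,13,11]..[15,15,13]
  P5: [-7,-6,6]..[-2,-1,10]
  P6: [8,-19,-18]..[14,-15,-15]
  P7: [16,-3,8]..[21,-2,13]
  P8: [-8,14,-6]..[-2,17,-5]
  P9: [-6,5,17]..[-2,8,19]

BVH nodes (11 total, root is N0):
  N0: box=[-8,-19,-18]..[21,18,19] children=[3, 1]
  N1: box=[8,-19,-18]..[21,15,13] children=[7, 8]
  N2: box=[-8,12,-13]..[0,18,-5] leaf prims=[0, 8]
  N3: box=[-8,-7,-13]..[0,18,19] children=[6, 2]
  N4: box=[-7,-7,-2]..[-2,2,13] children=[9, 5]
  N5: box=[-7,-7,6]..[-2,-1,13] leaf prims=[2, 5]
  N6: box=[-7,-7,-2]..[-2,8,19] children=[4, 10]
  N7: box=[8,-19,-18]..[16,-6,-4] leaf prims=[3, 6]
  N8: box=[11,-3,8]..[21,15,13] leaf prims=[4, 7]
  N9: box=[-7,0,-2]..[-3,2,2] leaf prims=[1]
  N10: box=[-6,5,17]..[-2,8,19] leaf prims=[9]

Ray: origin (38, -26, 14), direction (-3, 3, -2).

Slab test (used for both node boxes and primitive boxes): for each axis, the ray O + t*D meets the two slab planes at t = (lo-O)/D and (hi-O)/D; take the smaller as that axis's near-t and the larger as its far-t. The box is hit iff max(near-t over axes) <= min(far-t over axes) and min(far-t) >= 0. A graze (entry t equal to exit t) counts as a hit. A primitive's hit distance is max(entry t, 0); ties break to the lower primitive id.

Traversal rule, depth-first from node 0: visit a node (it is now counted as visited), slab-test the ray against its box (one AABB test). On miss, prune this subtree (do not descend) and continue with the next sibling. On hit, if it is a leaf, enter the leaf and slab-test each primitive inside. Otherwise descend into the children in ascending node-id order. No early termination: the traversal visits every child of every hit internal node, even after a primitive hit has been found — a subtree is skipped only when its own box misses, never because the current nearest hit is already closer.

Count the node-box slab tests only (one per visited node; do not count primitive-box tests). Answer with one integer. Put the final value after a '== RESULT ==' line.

Trace the traversal:
N0 x:[17/3,46/3] y:[7/3,44/3] z:[-5/2,16] -> hit [17/3,44/3], descend [1, 3]
  N1 x:[17/3,10] y:[7/3,41/3] z:[1/2,16] -> hit [17/3,10], descend [7, 8]
    N7 x:[22/3,10] y:[7/3,20/3] z:[9,16] -> miss, prune
    N8 x:[17/3,9] y:[23/3,41/3] z:[1/2,3] -> miss, prune
  N3 x:[38/3,46/3] y:[19/3,44/3] z:[-5/2,27/2] -> hit [38/3,27/2], descend [2, 6]
    N2 x:[38/3,46/3] y:[38/3,44/3] z:[19/2,27/2] -> hit [38/3,27/2] leaf, test {P0@t=13, P8(miss)}
    N6 x:[40/3,15] y:[19/3,34/3] z:[-5/2,8] -> miss, prune

Visited [0, 1, 7, 8, 3, 2, 6]. Tests: 7 box, 1 leaf. Nearest: P0.

== RESULT ==
7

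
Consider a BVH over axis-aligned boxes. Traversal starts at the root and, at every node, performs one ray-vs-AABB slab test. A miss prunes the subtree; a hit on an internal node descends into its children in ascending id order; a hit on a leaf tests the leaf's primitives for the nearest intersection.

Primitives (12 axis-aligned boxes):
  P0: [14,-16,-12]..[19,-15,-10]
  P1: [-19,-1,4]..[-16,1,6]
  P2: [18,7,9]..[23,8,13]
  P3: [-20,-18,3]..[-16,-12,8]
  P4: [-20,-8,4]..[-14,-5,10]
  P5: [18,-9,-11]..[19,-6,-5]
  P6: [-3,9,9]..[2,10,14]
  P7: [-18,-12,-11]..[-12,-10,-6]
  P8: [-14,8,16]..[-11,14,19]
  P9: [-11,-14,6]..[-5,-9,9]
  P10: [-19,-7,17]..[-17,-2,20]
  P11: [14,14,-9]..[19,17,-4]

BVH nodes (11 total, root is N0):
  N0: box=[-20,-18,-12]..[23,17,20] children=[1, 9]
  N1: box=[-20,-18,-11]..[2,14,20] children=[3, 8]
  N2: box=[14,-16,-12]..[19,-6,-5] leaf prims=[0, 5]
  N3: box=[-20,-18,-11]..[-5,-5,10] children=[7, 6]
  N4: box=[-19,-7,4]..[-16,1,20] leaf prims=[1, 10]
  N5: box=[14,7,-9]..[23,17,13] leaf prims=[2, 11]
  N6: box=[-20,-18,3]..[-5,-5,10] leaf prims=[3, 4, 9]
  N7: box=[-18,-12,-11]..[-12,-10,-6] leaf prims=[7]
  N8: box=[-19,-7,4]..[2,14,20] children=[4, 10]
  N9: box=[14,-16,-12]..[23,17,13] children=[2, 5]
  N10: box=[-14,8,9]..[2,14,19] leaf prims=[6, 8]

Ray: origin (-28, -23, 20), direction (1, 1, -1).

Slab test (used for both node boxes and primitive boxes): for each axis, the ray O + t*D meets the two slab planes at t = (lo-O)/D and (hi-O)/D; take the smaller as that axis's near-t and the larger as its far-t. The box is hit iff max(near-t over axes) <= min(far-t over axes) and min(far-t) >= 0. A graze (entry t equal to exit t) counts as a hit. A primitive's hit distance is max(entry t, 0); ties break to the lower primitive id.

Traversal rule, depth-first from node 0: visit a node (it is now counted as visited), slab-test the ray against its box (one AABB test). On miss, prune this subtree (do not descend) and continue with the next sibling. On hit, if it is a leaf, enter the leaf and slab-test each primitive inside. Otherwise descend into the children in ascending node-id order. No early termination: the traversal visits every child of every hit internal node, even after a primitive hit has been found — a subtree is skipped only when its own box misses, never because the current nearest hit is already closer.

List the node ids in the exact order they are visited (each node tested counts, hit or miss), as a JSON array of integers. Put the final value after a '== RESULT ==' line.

Traverse from the root:
N0 x:[8,51] y:[5,40] z:[0,32] -> hit [8,32], descend [1, 9]
  N1 x:[8,30] y:[5,37] z:[0,31] -> hit [8,30], descend [3, 8]
    N3 x:[8,23] y:[5,18] z:[10,31] -> hit [10,18], descend [6, 7]
      N6 x:[8,23] y:[5,18] z:[10,17] -> hit [10,17] leaf, test {P3(miss), P4(miss), P9(miss)}
      N7 x:[10,16] y:[11,13] z:[26,31] -> miss, prune
    N8 x:[9,30] y:[16,37] z:[0,16] -> hit [16,16], descend [4, 10]
      N4 x:[9,12] y:[16,24] z:[0,16] -> miss, prune
      N10 x:[14,30] y:[31,37] z:[1,11] -> miss, prune
  N9 x:[42,51] y:[7,40] z:[7,32] -> miss, prune

9 AABB tests over nodes [0, 1, 3, 6, 7, 8, 4, 10, 9]; 1 leaf entered; closest miss.

== RESULT ==
[0, 1, 3, 6, 7, 8, 4, 10, 9]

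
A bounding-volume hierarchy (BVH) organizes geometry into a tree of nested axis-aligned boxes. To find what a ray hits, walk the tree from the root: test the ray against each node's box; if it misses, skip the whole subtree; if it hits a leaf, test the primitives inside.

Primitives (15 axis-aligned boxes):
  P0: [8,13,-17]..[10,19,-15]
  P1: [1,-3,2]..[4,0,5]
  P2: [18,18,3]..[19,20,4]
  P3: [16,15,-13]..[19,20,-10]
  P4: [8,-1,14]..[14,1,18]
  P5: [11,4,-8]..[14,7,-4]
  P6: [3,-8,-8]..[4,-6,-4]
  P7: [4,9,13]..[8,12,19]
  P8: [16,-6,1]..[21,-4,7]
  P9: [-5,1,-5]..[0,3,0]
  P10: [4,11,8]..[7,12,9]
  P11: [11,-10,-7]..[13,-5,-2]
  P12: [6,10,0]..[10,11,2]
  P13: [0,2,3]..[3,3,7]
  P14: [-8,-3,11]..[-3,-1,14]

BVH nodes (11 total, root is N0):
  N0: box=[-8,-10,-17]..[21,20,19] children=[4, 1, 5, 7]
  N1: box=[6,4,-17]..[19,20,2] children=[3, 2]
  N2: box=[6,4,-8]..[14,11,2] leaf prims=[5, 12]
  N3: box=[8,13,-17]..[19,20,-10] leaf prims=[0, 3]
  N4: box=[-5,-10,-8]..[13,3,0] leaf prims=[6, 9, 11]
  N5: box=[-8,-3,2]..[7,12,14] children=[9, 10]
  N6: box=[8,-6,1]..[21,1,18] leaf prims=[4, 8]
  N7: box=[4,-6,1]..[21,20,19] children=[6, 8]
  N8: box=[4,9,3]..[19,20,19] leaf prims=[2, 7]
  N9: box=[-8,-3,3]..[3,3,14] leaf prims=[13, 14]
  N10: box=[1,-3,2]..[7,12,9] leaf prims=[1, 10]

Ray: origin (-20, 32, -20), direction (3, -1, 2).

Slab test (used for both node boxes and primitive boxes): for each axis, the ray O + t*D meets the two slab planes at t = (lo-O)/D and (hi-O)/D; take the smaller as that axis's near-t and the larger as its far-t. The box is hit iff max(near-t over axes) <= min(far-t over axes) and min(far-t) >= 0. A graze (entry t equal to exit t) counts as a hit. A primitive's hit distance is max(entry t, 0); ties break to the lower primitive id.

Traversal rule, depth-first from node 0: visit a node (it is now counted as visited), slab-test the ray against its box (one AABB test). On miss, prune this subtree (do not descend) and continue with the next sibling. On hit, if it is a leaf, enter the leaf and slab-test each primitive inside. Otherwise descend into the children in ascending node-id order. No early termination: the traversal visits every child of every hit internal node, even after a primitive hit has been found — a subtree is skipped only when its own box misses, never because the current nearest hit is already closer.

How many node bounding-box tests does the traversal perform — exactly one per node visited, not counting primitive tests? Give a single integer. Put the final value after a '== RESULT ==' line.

Walk:
N0 x:[4,41/3] y:[12,42] z:[3/2,39/2] -> hit [12,41/3], descend [1, 4, 5, 7]
  N1 x:[26/3,13] y:[12,28] z:[3/2,11] -> miss, prune
  N4 x:[5,11] y:[29,42] z:[6,10] -> miss, prune
  N5 x:[4,9] y:[20,35] z:[11,17] -> miss, prune
  N7 x:[8,41/3] y:[12,38] z:[21/2,39/2] -> hit [12,41/3], descend [6, 8]
    N6 x:[28/3,41/3] y:[31,38] z:[21/2,19] -> miss, prune
    N8 x:[8,13] y:[12,23] z:[23/2,39/2] -> hit [12,13] leaf, test {P2(miss), P7(miss)}

Summary -> nodes [0, 1, 4, 5, 7, 6, 8]; box-tests=7; leaf-entries=1; first=miss

== RESULT ==
7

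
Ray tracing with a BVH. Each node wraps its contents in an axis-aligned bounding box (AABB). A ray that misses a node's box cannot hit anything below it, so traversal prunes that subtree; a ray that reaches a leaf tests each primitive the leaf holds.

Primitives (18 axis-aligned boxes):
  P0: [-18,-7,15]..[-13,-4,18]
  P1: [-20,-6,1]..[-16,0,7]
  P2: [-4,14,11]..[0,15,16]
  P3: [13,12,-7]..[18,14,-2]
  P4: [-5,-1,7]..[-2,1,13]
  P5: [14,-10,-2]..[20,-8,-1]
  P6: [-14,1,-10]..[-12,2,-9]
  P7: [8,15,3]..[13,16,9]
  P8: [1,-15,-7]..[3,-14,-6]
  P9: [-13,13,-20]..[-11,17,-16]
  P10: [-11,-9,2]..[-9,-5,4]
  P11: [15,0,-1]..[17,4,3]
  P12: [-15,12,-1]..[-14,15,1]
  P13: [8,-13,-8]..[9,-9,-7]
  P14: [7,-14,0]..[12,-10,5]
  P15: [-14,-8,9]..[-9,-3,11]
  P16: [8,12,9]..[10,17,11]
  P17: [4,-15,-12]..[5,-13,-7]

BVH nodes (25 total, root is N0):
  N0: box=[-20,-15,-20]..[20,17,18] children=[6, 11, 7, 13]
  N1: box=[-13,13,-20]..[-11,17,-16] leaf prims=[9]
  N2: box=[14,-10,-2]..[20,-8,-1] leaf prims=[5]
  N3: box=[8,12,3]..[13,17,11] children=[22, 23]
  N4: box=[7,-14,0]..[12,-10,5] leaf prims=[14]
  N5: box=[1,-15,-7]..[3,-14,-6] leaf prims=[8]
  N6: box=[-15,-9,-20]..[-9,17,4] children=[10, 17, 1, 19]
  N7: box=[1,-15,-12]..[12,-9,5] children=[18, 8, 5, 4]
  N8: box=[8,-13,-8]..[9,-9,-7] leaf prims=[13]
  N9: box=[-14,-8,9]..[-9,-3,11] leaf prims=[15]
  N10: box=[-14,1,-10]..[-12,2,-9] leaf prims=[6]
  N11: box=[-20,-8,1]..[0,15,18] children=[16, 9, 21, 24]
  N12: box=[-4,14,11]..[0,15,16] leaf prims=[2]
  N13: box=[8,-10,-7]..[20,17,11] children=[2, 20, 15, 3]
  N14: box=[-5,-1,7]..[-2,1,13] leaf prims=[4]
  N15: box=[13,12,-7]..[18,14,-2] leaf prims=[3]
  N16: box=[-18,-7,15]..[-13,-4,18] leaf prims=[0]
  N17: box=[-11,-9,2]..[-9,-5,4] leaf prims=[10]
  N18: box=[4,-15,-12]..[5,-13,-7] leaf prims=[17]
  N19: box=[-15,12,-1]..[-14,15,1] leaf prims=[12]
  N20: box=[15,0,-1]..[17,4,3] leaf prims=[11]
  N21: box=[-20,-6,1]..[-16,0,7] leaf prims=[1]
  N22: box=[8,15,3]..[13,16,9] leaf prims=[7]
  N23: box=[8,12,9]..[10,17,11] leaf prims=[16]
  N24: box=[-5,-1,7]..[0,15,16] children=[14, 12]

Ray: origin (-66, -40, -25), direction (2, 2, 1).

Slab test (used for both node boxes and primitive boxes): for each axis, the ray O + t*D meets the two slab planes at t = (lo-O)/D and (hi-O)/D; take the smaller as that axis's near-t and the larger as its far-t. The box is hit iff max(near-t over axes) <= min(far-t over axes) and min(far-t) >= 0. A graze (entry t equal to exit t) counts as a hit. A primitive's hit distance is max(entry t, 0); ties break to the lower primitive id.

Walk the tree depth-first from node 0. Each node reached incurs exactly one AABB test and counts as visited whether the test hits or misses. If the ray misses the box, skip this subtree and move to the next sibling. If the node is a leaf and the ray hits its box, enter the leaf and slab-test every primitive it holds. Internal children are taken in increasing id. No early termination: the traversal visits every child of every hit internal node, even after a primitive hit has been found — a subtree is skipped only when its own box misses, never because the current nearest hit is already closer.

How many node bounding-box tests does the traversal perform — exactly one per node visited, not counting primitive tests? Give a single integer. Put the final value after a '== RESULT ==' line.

Walk:
N0 x:[23,43] y:[25/2,57/2] z:[5,43] -> hit [23,57/2], descend [6, 7, 11, 13]
  N6 x:[51/2,57/2] y:[31/2,57/2] z:[5,29] -> hit [51/2,57/2], descend [1, 10, 17, 19]
    N1 x:[53/2,55/2] y:[53/2,57/2] z:[5,9] -> miss, prune
    N10 x:[26,27] y:[41/2,21] z:[15,16] -> miss, prune
    N17 x:[55/2,57/2] y:[31/2,35/2] z:[27,29] -> miss, prune
    N19 x:[51/2,26] y:[26,55/2] z:[24,26] -> hit [26,26] leaf, test {P12@t=26}
  N7 x:[67/2,39] y:[25/2,31/2] z:[13,30] -> miss, prune
  N11 x:[23,33] y:[16,55/2] z:[26,43] -> hit [26,55/2], descend [9, 16, 21, 24]
    N9 x:[26,57/2] y:[16,37/2] z:[34,36] -> miss, prune
    N16 x:[24,53/2] y:[33/2,18] z:[40,43] -> miss, prune
    N21 x:[23,25] y:[17,20] z:[26,32] -> miss, prune
    N24 x:[61/2,33] y:[39/2,55/2] z:[32,41] -> miss, prune
  N13 x:[37,43] y:[15,57/2] z:[18,36] -> miss, prune

Visited [0, 6, 1, 10, 17, 19, 7, 11, 9, 16, 21, 24, 13]. Tests: 13 box, 1 leaf. Nearest: P12.

== RESULT ==
13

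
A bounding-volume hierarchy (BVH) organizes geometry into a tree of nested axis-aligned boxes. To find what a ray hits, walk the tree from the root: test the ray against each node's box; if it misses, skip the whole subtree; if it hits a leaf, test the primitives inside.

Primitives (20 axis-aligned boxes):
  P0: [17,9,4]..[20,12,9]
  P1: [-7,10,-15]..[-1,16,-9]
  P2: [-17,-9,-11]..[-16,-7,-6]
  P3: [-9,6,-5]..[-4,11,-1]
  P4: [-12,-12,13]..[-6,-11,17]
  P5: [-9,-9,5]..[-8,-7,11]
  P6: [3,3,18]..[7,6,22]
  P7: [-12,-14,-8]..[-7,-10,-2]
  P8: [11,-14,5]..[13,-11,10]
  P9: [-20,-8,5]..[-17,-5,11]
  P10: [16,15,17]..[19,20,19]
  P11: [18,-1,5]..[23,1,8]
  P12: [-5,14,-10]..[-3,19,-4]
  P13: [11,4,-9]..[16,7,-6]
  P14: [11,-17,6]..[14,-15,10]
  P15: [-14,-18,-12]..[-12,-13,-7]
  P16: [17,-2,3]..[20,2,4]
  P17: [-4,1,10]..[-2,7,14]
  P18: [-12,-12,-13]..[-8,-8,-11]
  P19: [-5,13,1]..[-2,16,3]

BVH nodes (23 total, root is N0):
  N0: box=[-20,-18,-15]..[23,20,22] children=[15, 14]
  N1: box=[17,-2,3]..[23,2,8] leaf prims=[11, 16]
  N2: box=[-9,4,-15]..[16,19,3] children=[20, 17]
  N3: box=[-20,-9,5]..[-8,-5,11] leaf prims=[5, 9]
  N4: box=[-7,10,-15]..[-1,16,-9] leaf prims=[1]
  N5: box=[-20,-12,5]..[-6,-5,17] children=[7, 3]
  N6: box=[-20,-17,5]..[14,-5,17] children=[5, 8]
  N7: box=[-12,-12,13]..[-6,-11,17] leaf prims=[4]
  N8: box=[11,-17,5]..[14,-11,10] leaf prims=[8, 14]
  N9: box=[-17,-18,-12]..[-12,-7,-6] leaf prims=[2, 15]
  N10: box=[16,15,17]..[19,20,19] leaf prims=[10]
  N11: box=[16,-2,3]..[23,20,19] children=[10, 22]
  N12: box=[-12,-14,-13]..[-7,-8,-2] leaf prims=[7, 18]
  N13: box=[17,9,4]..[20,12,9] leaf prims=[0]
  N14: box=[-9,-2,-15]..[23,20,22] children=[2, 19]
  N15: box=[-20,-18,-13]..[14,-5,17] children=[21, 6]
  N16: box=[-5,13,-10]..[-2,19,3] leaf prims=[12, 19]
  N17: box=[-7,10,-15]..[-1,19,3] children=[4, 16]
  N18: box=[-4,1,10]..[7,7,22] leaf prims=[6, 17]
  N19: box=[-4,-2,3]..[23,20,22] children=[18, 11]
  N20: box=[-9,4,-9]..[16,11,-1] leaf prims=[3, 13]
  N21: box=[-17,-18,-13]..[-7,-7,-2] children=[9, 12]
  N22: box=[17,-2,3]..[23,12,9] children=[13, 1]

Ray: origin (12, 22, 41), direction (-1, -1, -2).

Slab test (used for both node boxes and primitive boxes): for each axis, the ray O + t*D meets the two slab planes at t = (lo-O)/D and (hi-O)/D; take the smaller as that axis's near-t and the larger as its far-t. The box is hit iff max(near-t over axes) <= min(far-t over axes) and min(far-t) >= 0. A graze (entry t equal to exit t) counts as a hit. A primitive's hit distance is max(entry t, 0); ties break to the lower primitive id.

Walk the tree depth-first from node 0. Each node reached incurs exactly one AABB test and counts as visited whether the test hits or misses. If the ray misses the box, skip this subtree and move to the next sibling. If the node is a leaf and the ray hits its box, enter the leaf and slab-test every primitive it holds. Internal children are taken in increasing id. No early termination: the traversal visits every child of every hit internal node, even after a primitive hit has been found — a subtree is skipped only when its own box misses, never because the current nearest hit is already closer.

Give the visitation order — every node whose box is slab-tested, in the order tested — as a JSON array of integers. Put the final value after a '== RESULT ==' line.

Walk:
N0 x:[-11,32] y:[2,40] z:[19/2,28] -> hit [19/2,28], descend [14, 15]
  N14 x:[-11,21] y:[2,24] z:[19/2,28] -> hit [19/2,21], descend [2, 19]
    N2 x:[-4,21] y:[3,18] z:[19,28] -> miss, prune
    N19 x:[-11,16] y:[2,24] z:[19/2,19] -> hit [19/2,16], descend [11, 18]
      N11 x:[-11,-4] y:[2,24] z:[11,19] -> miss, prune
      N18 x:[5,16] y:[15,21] z:[19/2,31/2] -> hit [15,31/2] leaf, test {P6(miss), P17@t=15}
  N15 x:[-2,32] y:[27,40] z:[12,27] -> hit [27,27], descend [6, 21]
    N6 x:[-2,32] y:[27,39] z:[12,18] -> miss, prune
    N21 x:[19,29] y:[29,40] z:[43/2,27] -> miss, prune

Visited [0, 14, 2, 19, 11, 18, 15, 6, 21]. Tests: 9 box, 1 leaf. Nearest: P17.

== RESULT ==
[0, 14, 2, 19, 11, 18, 15, 6, 21]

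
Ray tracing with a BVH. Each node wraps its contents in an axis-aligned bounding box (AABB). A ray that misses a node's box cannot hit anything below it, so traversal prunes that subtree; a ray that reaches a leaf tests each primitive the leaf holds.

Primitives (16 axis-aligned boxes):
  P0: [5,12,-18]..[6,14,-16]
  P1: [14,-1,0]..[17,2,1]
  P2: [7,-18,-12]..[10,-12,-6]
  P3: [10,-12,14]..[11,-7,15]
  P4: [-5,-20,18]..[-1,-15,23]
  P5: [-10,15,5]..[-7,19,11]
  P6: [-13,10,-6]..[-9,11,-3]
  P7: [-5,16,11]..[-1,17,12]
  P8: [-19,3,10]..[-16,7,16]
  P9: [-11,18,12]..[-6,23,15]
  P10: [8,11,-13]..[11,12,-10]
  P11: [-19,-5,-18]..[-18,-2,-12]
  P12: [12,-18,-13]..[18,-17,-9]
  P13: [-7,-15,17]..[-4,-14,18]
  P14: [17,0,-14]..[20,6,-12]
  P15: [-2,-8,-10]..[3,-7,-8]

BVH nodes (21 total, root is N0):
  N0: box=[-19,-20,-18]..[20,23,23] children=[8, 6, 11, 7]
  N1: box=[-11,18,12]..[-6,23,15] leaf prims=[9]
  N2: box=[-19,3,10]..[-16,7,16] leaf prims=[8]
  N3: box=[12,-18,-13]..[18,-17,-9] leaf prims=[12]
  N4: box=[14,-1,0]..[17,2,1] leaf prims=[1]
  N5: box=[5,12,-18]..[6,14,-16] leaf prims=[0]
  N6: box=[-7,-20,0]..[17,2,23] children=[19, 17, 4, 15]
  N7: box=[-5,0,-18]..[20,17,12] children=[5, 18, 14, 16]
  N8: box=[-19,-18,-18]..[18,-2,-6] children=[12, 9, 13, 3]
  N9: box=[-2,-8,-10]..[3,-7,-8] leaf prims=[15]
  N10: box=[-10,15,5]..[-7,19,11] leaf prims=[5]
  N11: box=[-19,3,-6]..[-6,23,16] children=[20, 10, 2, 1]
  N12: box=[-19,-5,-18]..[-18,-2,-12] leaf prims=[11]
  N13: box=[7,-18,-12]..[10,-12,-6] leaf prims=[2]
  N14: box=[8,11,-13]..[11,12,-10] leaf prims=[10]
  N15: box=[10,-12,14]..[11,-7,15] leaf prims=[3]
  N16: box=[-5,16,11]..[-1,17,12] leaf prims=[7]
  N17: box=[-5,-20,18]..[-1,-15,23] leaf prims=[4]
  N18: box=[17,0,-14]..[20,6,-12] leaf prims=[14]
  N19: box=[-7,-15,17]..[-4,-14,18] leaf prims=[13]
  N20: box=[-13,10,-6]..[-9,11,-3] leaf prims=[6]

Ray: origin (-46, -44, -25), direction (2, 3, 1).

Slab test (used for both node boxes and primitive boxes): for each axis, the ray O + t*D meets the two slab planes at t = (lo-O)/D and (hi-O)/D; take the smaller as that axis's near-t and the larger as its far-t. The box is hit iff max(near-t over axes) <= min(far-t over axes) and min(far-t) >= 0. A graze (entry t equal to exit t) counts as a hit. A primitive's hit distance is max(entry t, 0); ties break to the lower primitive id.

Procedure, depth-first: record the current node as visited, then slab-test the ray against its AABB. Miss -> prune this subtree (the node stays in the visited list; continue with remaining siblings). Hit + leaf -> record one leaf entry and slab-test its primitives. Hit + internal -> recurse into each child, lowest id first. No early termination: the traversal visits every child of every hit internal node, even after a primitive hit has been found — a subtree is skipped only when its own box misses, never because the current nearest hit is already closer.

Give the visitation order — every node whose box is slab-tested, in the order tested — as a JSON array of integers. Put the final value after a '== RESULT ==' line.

Traverse from the root:
N0 x:[27/2,33] y:[8,67/3] z:[7,48] -> hit [27/2,67/3], descend [6, 7, 8, 11]
  N6 x:[39/2,63/2] y:[8,46/3] z:[25,48] -> miss, prune
  N7 x:[41/2,33] y:[44/3,61/3] z:[7,37] -> miss, prune
  N8 x:[27/2,32] y:[26/3,14] z:[7,19] -> hit [27/2,14], descend [3, 9, 12, 13]
    N3 x:[29,32] y:[26/3,9] z:[12,16] -> miss, prune
    N9 x:[22,49/2] y:[12,37/3] z:[15,17] -> miss, prune
    N12 x:[27/2,14] y:[13,14] z:[7,13] -> miss, prune
    N13 x:[53/2,28] y:[26/3,32/3] z:[13,19] -> miss, prune
  N11 x:[27/2,20] y:[47/3,67/3] z:[19,41] -> hit [19,20], descend [1, 2, 10, 20]
    N1 x:[35/2,20] y:[62/3,67/3] z:[37,40] -> miss, prune
    N2 x:[27/2,15] y:[47/3,17] z:[35,41] -> miss, prune
    N10 x:[18,39/2] y:[59/3,21] z:[30,36] -> miss, prune
    N20 x:[33/2,37/2] y:[18,55/3] z:[19,22] -> miss, prune

Visited [0, 6, 7, 8, 3, 9, 12, 13, 11, 1, 2, 10, 20]. Tests: 13 box, 0 leaf. Nearest: miss.

== RESULT ==
[0, 6, 7, 8, 3, 9, 12, 13, 11, 1, 2, 10, 20]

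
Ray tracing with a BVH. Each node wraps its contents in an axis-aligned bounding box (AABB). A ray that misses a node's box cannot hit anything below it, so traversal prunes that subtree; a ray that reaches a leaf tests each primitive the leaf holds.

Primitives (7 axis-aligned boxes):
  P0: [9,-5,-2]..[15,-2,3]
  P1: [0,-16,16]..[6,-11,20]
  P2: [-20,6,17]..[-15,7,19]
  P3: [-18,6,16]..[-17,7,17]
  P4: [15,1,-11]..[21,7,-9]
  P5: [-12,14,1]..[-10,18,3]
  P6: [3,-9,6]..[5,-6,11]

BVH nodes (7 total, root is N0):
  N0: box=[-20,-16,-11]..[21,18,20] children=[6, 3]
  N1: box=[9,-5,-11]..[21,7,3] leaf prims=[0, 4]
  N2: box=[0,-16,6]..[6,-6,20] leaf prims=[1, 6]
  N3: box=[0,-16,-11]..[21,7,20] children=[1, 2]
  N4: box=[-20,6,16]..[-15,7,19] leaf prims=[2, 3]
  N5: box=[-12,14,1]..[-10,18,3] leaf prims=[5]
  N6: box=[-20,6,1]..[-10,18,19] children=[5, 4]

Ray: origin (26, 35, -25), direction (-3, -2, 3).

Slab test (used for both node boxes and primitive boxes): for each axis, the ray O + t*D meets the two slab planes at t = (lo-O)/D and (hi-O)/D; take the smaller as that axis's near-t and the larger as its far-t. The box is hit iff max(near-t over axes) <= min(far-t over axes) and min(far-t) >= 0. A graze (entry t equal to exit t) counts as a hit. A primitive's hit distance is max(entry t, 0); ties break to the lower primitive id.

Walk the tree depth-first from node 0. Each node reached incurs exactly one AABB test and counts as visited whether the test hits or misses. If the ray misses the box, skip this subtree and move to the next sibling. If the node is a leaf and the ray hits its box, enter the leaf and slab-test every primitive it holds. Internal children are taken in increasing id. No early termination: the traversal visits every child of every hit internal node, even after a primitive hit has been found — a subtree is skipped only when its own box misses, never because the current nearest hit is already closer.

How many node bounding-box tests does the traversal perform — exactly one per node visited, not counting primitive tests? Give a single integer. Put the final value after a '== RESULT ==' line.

Walk:
N0 x:[5/3,46/3] y:[17/2,51/2] z:[14/3,15] -> hit [17/2,15], descend [3, 6]
  N3 x:[5/3,26/3] y:[14,51/2] z:[14/3,15] -> miss, prune
  N6 x:[12,46/3] y:[17/2,29/2] z:[26/3,44/3] -> hit [12,29/2], descend [4, 5]
    N4 x:[41/3,46/3] y:[14,29/2] z:[41/3,44/3] -> hit [14,29/2] leaf, test {P2@t=14, P3(miss)}
    N5 x:[12,38/3] y:[17/2,21/2] z:[26/3,28/3] -> miss, prune

Summary -> nodes [0, 3, 6, 4, 5]; box-tests=5; leaf-entries=1; first=P2

== RESULT ==
5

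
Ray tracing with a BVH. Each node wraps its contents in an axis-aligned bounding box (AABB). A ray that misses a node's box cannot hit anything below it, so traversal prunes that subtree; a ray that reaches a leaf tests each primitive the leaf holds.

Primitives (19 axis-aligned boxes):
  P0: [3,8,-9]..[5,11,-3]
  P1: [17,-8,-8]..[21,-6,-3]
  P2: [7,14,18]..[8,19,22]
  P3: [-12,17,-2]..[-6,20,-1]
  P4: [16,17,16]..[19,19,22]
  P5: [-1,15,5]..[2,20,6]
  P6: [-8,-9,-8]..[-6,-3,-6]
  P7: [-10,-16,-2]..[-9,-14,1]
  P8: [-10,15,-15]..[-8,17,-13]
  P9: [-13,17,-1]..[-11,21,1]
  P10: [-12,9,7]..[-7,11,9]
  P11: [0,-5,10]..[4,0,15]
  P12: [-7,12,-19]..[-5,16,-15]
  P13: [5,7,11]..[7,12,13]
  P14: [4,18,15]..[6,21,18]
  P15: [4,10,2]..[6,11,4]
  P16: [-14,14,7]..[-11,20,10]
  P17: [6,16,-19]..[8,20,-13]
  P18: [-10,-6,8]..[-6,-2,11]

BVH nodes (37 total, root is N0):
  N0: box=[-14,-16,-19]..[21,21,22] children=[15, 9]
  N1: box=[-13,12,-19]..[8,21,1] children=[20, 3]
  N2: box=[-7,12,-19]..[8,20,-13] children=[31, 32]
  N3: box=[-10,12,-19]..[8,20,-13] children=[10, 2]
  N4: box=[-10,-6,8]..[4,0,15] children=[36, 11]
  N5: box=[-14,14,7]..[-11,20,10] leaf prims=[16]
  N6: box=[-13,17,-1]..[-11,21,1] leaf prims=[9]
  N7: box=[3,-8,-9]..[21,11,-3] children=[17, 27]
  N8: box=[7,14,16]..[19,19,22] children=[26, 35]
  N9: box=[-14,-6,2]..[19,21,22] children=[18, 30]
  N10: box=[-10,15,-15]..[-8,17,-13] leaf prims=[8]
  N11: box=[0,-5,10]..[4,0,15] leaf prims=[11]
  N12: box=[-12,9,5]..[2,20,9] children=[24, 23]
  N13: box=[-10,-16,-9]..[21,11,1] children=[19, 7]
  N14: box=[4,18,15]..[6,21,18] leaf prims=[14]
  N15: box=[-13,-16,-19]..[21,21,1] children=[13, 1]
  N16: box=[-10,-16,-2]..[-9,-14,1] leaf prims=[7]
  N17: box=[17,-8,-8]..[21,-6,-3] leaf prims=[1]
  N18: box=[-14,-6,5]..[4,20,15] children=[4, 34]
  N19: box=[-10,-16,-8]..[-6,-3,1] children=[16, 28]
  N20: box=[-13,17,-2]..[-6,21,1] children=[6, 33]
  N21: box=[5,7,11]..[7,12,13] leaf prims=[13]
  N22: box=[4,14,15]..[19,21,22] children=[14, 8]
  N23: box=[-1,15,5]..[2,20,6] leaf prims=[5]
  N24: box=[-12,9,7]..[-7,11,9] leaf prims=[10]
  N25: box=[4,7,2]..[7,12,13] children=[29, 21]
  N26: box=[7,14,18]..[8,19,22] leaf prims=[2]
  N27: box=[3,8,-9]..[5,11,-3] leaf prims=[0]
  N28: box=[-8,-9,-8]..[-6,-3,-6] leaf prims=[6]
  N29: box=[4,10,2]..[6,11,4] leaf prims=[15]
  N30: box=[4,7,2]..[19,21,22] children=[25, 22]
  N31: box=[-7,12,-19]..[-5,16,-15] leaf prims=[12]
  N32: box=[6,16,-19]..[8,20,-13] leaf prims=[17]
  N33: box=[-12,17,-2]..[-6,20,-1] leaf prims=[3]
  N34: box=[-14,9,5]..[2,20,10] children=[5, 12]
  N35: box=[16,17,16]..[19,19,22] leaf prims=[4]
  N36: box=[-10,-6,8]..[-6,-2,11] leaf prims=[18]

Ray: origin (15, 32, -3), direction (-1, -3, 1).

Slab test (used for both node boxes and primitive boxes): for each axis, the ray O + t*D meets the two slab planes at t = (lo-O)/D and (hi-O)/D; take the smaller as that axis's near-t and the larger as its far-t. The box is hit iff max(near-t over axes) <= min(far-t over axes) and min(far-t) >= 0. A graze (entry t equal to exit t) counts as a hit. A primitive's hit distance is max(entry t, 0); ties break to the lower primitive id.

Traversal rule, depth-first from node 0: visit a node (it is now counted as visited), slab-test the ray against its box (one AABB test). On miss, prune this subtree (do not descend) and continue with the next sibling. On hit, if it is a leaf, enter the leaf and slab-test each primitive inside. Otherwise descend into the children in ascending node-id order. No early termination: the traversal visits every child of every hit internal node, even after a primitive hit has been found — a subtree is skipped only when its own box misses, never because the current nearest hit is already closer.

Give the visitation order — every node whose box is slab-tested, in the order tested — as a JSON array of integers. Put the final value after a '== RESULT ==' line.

Trace the traversal:
N0 x:[-6,29] y:[11/3,16] z:[-16,25] -> hit [11/3,16], descend [9, 15]
  N9 x:[-4,29] y:[11/3,38/3] z:[5,25] -> hit [5,38/3], descend [18, 30]
    N18 x:[11,29] y:[4,38/3] z:[8,18] -> hit [11,38/3], descend [4, 34]
      N4 x:[11,25] y:[32/3,38/3] z:[11,18] -> hit [11,38/3], descend [11, 36]
        N11 x:[11,15] y:[32/3,37/3] z:[13,18] -> miss, prune
        N36 x:[21,25] y:[34/3,38/3] z:[11,14] -> miss, prune
      N34 x:[13,29] y:[4,23/3] z:[8,13] -> miss, prune
    N30 x:[-4,11] y:[11/3,25/3] z:[5,25] -> hit [5,25/3], descend [22, 25]
      N22 x:[-4,11] y:[11/3,6] z:[18,25] -> miss, prune
      N25 x:[8,11] y:[20/3,25/3] z:[5,16] -> hit [8,25/3], descend [21, 29]
        N21 x:[8,10] y:[20/3,25/3] z:[14,16] -> miss, prune
        N29 x:[9,11] y:[7,22/3] z:[5,7] -> miss, prune
  N15 x:[-6,28] y:[11/3,16] z:[-16,4] -> hit [11/3,4], descend [1, 13]
    N1 x:[7,28] y:[11/3,20/3] z:[-16,4] -> miss, prune
    N13 x:[-6,25] y:[7,16] z:[-6,4] -> miss, prune

Summary -> nodes [0, 9, 18, 4, 11, 36, 34, 30, 22, 25, 21, 29, 15, 1, 13]; box-tests=15; leaf-entries=0; first=miss

== RESULT ==
[0, 9, 18, 4, 11, 36, 34, 30, 22, 25, 21, 29, 15, 1, 13]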